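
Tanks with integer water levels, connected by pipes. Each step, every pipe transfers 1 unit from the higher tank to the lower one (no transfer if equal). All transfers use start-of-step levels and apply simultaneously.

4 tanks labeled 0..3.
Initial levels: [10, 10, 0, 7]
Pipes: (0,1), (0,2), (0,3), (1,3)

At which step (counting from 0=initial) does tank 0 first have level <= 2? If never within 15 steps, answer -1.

Answer: -1

Derivation:
Step 1: flows [0=1,0->2,0->3,1->3] -> levels [8 9 1 9]
Step 2: flows [1->0,0->2,3->0,1=3] -> levels [9 8 2 8]
Step 3: flows [0->1,0->2,0->3,1=3] -> levels [6 9 3 9]
Step 4: flows [1->0,0->2,3->0,1=3] -> levels [7 8 4 8]
Step 5: flows [1->0,0->2,3->0,1=3] -> levels [8 7 5 7]
Step 6: flows [0->1,0->2,0->3,1=3] -> levels [5 8 6 8]
Step 7: flows [1->0,2->0,3->0,1=3] -> levels [8 7 5 7]
  -> period-2 cycle (repeats step 5); tank 0 never drops to <=2
Tank 0 never reaches <=2 within 15 steps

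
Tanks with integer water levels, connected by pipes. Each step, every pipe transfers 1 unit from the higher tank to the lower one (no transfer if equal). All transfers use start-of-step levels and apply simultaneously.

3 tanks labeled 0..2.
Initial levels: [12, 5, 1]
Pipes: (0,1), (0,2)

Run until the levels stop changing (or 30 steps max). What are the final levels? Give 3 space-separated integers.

Step 1: flows [0->1,0->2] -> levels [10 6 2]
Step 2: flows [0->1,0->2] -> levels [8 7 3]
Step 3: flows [0->1,0->2] -> levels [6 8 4]
Step 4: flows [1->0,0->2] -> levels [6 7 5]
Step 5: flows [1->0,0->2] -> levels [6 6 6]
Step 6: flows [0=1,0=2] -> levels [6 6 6]
  -> stable (no change)

Answer: 6 6 6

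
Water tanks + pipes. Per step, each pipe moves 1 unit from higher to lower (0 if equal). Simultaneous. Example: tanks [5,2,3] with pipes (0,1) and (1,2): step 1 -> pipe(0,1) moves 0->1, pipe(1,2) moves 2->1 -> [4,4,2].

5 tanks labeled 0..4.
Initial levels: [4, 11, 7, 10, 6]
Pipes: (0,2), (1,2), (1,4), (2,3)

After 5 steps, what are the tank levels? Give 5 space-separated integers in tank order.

Answer: 7 9 6 9 7

Derivation:
Step 1: flows [2->0,1->2,1->4,3->2] -> levels [5 9 8 9 7]
Step 2: flows [2->0,1->2,1->4,3->2] -> levels [6 7 9 8 8]
Step 3: flows [2->0,2->1,4->1,2->3] -> levels [7 9 6 9 7]
Step 4: flows [0->2,1->2,1->4,3->2] -> levels [6 7 9 8 8]
  -> period-2 cycle: step 4 state = step 2 state
  -> state at step 5: (5-2) mod 2 = 1, same as step 3 -> [7 9 6 9 7]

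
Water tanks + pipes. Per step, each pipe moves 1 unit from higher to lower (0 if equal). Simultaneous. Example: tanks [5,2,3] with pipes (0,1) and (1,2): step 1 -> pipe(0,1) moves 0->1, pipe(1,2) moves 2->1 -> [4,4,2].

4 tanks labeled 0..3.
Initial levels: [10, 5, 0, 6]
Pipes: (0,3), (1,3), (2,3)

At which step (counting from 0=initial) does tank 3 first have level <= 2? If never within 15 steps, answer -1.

Step 1: flows [0->3,3->1,3->2] -> levels [9 6 1 5]
Step 2: flows [0->3,1->3,3->2] -> levels [8 5 2 6]
Step 3: flows [0->3,3->1,3->2] -> levels [7 6 3 5]
Step 4: flows [0->3,1->3,3->2] -> levels [6 5 4 6]
Step 5: flows [0=3,3->1,3->2] -> levels [6 6 5 4]
Step 6: flows [0->3,1->3,2->3] -> levels [5 5 4 7]
Step 7: flows [3->0,3->1,3->2] -> levels [6 6 5 4]
  -> period-2 cycle (repeats step 5); tank 3 never drops to <=2
Tank 3 never reaches <=2 within 15 steps

Answer: -1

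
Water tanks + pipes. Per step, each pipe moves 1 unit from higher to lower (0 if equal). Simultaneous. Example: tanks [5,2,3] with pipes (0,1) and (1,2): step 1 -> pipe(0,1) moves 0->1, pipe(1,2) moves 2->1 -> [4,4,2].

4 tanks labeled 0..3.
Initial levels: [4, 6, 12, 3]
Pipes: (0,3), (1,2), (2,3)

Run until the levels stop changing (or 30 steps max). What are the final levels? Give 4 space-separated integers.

Step 1: flows [0->3,2->1,2->3] -> levels [3 7 10 5]
Step 2: flows [3->0,2->1,2->3] -> levels [4 8 8 5]
Step 3: flows [3->0,1=2,2->3] -> levels [5 8 7 5]
Step 4: flows [0=3,1->2,2->3] -> levels [5 7 7 6]
Step 5: flows [3->0,1=2,2->3] -> levels [6 7 6 6]
Step 6: flows [0=3,1->2,2=3] -> levels [6 6 7 6]
Step 7: flows [0=3,2->1,2->3] -> levels [6 7 5 7]
Step 8: flows [3->0,1->2,3->2] -> levels [7 6 7 5]
Step 9: flows [0->3,2->1,2->3] -> levels [6 7 5 7]
  -> period-2 cycle: step 9 state = step 7 state; never stabilizes
  -> state at step 30: (30-7) mod 2 = 1, same as step 8 -> [7 6 7 5]

Answer: 7 6 7 5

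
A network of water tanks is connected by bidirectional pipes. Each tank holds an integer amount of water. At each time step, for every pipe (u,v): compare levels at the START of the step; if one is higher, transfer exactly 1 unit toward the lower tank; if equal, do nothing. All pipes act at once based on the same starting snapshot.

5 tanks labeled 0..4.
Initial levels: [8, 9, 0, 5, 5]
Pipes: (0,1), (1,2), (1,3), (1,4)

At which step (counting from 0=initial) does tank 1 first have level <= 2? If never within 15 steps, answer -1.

Step 1: flows [1->0,1->2,1->3,1->4] -> levels [9 5 1 6 6]
Step 2: flows [0->1,1->2,3->1,4->1] -> levels [8 7 2 5 5]
Step 3: flows [0->1,1->2,1->3,1->4] -> levels [7 5 3 6 6]
Step 4: flows [0->1,1->2,3->1,4->1] -> levels [6 7 4 5 5]
Step 5: flows [1->0,1->2,1->3,1->4] -> levels [7 3 5 6 6]
Step 6: flows [0->1,2->1,3->1,4->1] -> levels [6 7 4 5 5]
  -> period-2 cycle (repeats step 4); tank 1 never drops to <=2
Tank 1 never reaches <=2 within 15 steps

Answer: -1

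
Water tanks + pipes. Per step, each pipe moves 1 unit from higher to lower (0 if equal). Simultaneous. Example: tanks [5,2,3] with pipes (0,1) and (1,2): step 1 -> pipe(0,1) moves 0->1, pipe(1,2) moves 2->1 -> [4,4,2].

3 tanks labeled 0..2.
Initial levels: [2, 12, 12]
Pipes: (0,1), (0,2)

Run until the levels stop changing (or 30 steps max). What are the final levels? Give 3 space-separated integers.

Step 1: flows [1->0,2->0] -> levels [4 11 11]
Step 2: flows [1->0,2->0] -> levels [6 10 10]
Step 3: flows [1->0,2->0] -> levels [8 9 9]
Step 4: flows [1->0,2->0] -> levels [10 8 8]
Step 5: flows [0->1,0->2] -> levels [8 9 9]
  -> period-2 cycle: step 5 state = step 3 state; never stabilizes
  -> state at step 30: (30-3) mod 2 = 1, same as step 4 -> [10 8 8]

Answer: 10 8 8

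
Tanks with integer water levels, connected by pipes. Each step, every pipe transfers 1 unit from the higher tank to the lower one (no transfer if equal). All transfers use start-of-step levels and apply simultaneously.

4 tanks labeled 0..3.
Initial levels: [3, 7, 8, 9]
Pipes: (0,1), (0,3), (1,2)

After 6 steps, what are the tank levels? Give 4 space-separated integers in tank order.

Step 1: flows [1->0,3->0,2->1] -> levels [5 7 7 8]
Step 2: flows [1->0,3->0,1=2] -> levels [7 6 7 7]
Step 3: flows [0->1,0=3,2->1] -> levels [6 8 6 7]
Step 4: flows [1->0,3->0,1->2] -> levels [8 6 7 6]
Step 5: flows [0->1,0->3,2->1] -> levels [6 8 6 7]
  -> period-2 cycle: step 5 state = step 3 state
  -> state at step 6: (6-3) mod 2 = 1, same as step 4 -> [8 6 7 6]

Answer: 8 6 7 6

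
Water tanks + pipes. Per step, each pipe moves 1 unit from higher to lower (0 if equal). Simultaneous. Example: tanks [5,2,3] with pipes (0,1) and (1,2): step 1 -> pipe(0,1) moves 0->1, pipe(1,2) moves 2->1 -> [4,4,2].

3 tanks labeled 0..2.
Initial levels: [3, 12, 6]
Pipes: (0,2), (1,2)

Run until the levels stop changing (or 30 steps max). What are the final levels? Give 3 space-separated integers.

Step 1: flows [2->0,1->2] -> levels [4 11 6]
Step 2: flows [2->0,1->2] -> levels [5 10 6]
Step 3: flows [2->0,1->2] -> levels [6 9 6]
Step 4: flows [0=2,1->2] -> levels [6 8 7]
Step 5: flows [2->0,1->2] -> levels [7 7 7]
Step 6: flows [0=2,1=2] -> levels [7 7 7]
  -> stable (no change)

Answer: 7 7 7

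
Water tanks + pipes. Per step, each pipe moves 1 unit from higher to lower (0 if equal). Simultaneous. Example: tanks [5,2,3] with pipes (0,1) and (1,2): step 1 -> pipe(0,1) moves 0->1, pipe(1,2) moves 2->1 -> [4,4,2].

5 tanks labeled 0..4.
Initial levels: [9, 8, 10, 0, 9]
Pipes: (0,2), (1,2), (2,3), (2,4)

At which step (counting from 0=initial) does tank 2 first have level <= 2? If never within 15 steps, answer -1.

Answer: -1

Derivation:
Step 1: flows [2->0,2->1,2->3,2->4] -> levels [10 9 6 1 10]
Step 2: flows [0->2,1->2,2->3,4->2] -> levels [9 8 8 2 9]
Step 3: flows [0->2,1=2,2->3,4->2] -> levels [8 8 9 3 8]
Step 4: flows [2->0,2->1,2->3,2->4] -> levels [9 9 5 4 9]
Step 5: flows [0->2,1->2,2->3,4->2] -> levels [8 8 7 5 8]
Step 6: flows [0->2,1->2,2->3,4->2] -> levels [7 7 9 6 7]
Step 7: flows [2->0,2->1,2->3,2->4] -> levels [8 8 5 7 8]
Step 8: flows [0->2,1->2,3->2,4->2] -> levels [7 7 9 6 7]
  -> period-2 cycle (repeats step 6); tank 2 never drops to <=2
Tank 2 never reaches <=2 within 15 steps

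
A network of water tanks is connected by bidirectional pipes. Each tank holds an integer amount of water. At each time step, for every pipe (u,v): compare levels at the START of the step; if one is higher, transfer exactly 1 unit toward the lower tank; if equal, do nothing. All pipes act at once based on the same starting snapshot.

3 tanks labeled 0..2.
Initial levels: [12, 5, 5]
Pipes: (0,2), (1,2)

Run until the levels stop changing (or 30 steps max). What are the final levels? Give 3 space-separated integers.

Step 1: flows [0->2,1=2] -> levels [11 5 6]
Step 2: flows [0->2,2->1] -> levels [10 6 6]
Step 3: flows [0->2,1=2] -> levels [9 6 7]
Step 4: flows [0->2,2->1] -> levels [8 7 7]
Step 5: flows [0->2,1=2] -> levels [7 7 8]
Step 6: flows [2->0,2->1] -> levels [8 8 6]
Step 7: flows [0->2,1->2] -> levels [7 7 8]
  -> period-2 cycle: step 7 state = step 5 state; never stabilizes
  -> state at step 30: (30-5) mod 2 = 1, same as step 6 -> [8 8 6]

Answer: 8 8 6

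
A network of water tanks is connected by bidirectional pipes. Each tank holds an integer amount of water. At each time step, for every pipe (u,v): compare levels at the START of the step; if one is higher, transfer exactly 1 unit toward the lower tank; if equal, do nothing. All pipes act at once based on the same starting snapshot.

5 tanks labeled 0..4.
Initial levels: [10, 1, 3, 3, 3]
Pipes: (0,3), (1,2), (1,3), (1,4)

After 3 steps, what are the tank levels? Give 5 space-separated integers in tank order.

Answer: 7 4 2 5 2

Derivation:
Step 1: flows [0->3,2->1,3->1,4->1] -> levels [9 4 2 3 2]
Step 2: flows [0->3,1->2,1->3,1->4] -> levels [8 1 3 5 3]
Step 3: flows [0->3,2->1,3->1,4->1] -> levels [7 4 2 5 2]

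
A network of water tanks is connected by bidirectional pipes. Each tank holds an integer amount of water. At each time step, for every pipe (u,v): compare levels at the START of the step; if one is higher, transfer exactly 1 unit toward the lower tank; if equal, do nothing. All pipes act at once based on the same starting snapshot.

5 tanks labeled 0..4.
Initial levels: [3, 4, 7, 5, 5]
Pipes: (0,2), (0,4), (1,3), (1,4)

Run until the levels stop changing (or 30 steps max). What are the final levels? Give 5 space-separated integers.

Answer: 4 4 5 5 6

Derivation:
Step 1: flows [2->0,4->0,3->1,4->1] -> levels [5 6 6 4 3]
Step 2: flows [2->0,0->4,1->3,1->4] -> levels [5 4 5 5 5]
Step 3: flows [0=2,0=4,3->1,4->1] -> levels [5 6 5 4 4]
Step 4: flows [0=2,0->4,1->3,1->4] -> levels [4 4 5 5 6]
Step 5: flows [2->0,4->0,3->1,4->1] -> levels [6 6 4 4 4]
Step 6: flows [0->2,0->4,1->3,1->4] -> levels [4 4 5 5 6]
  -> period-2 cycle: step 6 state = step 4 state; never stabilizes
  -> state at step 30: (30-4) mod 2 = 0, same as step 4 -> [4 4 5 5 6]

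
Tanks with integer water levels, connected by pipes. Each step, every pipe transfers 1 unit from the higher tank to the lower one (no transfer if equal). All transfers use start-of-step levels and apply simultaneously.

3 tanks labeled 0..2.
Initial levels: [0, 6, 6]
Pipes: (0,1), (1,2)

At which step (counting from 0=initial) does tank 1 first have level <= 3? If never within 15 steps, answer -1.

Answer: -1

Derivation:
Step 1: flows [1->0,1=2] -> levels [1 5 6]
Step 2: flows [1->0,2->1] -> levels [2 5 5]
Step 3: flows [1->0,1=2] -> levels [3 4 5]
Step 4: flows [1->0,2->1] -> levels [4 4 4]
Step 5: flows [0=1,1=2] -> levels [4 4 4]
  -> stable; tank 1 stays at 4 > 3
Tank 1 never reaches <=3 within 15 steps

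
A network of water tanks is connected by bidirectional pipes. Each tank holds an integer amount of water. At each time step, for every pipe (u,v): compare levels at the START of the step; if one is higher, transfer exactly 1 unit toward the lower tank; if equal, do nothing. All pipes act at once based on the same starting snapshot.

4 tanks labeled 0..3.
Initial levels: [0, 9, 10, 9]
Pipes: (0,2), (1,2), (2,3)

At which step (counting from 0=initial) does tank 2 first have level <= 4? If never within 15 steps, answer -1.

Step 1: flows [2->0,2->1,2->3] -> levels [1 10 7 10]
Step 2: flows [2->0,1->2,3->2] -> levels [2 9 8 9]
Step 3: flows [2->0,1->2,3->2] -> levels [3 8 9 8]
Step 4: flows [2->0,2->1,2->3] -> levels [4 9 6 9]
Step 5: flows [2->0,1->2,3->2] -> levels [5 8 7 8]
Step 6: flows [2->0,1->2,3->2] -> levels [6 7 8 7]
Step 7: flows [2->0,2->1,2->3] -> levels [7 8 5 8]
Step 8: flows [0->2,1->2,3->2] -> levels [6 7 8 7]
  -> period-2 cycle (repeats step 6); tank 2 never drops to <=4
Tank 2 never reaches <=4 within 15 steps

Answer: -1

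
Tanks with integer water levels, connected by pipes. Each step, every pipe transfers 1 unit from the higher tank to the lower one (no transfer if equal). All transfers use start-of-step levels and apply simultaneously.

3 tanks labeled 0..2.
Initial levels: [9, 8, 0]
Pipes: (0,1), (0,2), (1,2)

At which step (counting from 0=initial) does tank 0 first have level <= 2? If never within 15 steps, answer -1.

Step 1: flows [0->1,0->2,1->2] -> levels [7 8 2]
Step 2: flows [1->0,0->2,1->2] -> levels [7 6 4]
Step 3: flows [0->1,0->2,1->2] -> levels [5 6 6]
Step 4: flows [1->0,2->0,1=2] -> levels [7 5 5]
Step 5: flows [0->1,0->2,1=2] -> levels [5 6 6]
  -> period-2 cycle (repeats step 3); tank 0 never drops to <=2
Tank 0 never reaches <=2 within 15 steps

Answer: -1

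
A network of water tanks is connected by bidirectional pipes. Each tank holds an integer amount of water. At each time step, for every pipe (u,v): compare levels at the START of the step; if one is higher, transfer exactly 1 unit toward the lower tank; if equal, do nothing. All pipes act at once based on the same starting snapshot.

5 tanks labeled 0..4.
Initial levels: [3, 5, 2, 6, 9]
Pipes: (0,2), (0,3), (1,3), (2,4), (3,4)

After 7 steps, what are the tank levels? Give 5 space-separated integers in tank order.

Step 1: flows [0->2,3->0,3->1,4->2,4->3] -> levels [3 6 4 5 7]
Step 2: flows [2->0,3->0,1->3,4->2,4->3] -> levels [5 5 4 6 5]
Step 3: flows [0->2,3->0,3->1,4->2,3->4] -> levels [5 6 6 3 5]
Step 4: flows [2->0,0->3,1->3,2->4,4->3] -> levels [5 5 4 6 5]
  -> period-2 cycle: step 4 state = step 2 state
  -> state at step 7: (7-2) mod 2 = 1, same as step 3 -> [5 6 6 3 5]

Answer: 5 6 6 3 5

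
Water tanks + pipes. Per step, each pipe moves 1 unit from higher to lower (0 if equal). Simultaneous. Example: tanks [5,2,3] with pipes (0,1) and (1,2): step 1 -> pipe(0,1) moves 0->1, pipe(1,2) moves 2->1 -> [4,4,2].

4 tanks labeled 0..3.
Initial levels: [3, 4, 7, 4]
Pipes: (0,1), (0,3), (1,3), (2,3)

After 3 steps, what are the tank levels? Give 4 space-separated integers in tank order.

Step 1: flows [1->0,3->0,1=3,2->3] -> levels [5 3 6 4]
Step 2: flows [0->1,0->3,3->1,2->3] -> levels [3 5 5 5]
Step 3: flows [1->0,3->0,1=3,2=3] -> levels [5 4 5 4]

Answer: 5 4 5 4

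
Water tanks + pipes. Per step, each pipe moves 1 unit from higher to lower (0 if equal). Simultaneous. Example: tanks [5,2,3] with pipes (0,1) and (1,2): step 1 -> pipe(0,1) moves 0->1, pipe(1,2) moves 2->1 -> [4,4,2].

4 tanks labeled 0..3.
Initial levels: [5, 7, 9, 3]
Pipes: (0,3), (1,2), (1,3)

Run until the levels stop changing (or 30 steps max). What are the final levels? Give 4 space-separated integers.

Answer: 6 7 6 5

Derivation:
Step 1: flows [0->3,2->1,1->3] -> levels [4 7 8 5]
Step 2: flows [3->0,2->1,1->3] -> levels [5 7 7 5]
Step 3: flows [0=3,1=2,1->3] -> levels [5 6 7 6]
Step 4: flows [3->0,2->1,1=3] -> levels [6 7 6 5]
Step 5: flows [0->3,1->2,1->3] -> levels [5 5 7 7]
Step 6: flows [3->0,2->1,3->1] -> levels [6 7 6 5]
  -> period-2 cycle: step 6 state = step 4 state; never stabilizes
  -> state at step 30: (30-4) mod 2 = 0, same as step 4 -> [6 7 6 5]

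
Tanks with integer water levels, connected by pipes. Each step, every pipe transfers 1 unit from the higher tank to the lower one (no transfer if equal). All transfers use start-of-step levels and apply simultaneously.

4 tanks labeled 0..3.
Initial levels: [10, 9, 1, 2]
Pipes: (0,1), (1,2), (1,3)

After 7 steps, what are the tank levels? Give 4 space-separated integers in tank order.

Step 1: flows [0->1,1->2,1->3] -> levels [9 8 2 3]
Step 2: flows [0->1,1->2,1->3] -> levels [8 7 3 4]
Step 3: flows [0->1,1->2,1->3] -> levels [7 6 4 5]
Step 4: flows [0->1,1->2,1->3] -> levels [6 5 5 6]
Step 5: flows [0->1,1=2,3->1] -> levels [5 7 5 5]
Step 6: flows [1->0,1->2,1->3] -> levels [6 4 6 6]
Step 7: flows [0->1,2->1,3->1] -> levels [5 7 5 5]

Answer: 5 7 5 5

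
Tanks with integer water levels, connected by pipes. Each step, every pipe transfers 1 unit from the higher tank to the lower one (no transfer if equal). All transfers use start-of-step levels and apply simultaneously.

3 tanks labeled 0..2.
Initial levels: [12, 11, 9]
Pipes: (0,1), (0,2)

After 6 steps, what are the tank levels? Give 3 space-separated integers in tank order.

Answer: 12 10 10

Derivation:
Step 1: flows [0->1,0->2] -> levels [10 12 10]
Step 2: flows [1->0,0=2] -> levels [11 11 10]
Step 3: flows [0=1,0->2] -> levels [10 11 11]
Step 4: flows [1->0,2->0] -> levels [12 10 10]
Step 5: flows [0->1,0->2] -> levels [10 11 11]
  -> period-2 cycle: step 5 state = step 3 state
  -> state at step 6: (6-3) mod 2 = 1, same as step 4 -> [12 10 10]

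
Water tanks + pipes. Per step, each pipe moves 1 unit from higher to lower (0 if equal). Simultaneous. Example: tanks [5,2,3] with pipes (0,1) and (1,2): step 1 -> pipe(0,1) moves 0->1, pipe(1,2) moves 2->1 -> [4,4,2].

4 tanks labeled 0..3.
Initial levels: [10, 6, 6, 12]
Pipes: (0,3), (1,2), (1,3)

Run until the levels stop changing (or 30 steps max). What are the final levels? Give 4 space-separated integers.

Answer: 8 7 9 10

Derivation:
Step 1: flows [3->0,1=2,3->1] -> levels [11 7 6 10]
Step 2: flows [0->3,1->2,3->1] -> levels [10 7 7 10]
Step 3: flows [0=3,1=2,3->1] -> levels [10 8 7 9]
Step 4: flows [0->3,1->2,3->1] -> levels [9 8 8 9]
Step 5: flows [0=3,1=2,3->1] -> levels [9 9 8 8]
Step 6: flows [0->3,1->2,1->3] -> levels [8 7 9 10]
Step 7: flows [3->0,2->1,3->1] -> levels [9 9 8 8]
  -> period-2 cycle: step 7 state = step 5 state; never stabilizes
  -> state at step 30: (30-5) mod 2 = 1, same as step 6 -> [8 7 9 10]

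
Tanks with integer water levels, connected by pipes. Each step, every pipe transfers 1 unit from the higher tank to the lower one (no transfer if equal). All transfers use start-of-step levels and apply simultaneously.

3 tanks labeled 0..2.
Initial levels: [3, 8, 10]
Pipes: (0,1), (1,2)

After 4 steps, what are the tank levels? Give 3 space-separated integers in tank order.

Answer: 7 7 7

Derivation:
Step 1: flows [1->0,2->1] -> levels [4 8 9]
Step 2: flows [1->0,2->1] -> levels [5 8 8]
Step 3: flows [1->0,1=2] -> levels [6 7 8]
Step 4: flows [1->0,2->1] -> levels [7 7 7]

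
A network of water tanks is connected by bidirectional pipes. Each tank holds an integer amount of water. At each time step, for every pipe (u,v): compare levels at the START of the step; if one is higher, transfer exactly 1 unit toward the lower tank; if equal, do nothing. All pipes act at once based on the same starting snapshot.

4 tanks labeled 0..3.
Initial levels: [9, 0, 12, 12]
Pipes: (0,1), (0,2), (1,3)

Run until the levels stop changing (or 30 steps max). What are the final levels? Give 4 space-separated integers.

Answer: 7 9 9 8

Derivation:
Step 1: flows [0->1,2->0,3->1] -> levels [9 2 11 11]
Step 2: flows [0->1,2->0,3->1] -> levels [9 4 10 10]
Step 3: flows [0->1,2->0,3->1] -> levels [9 6 9 9]
Step 4: flows [0->1,0=2,3->1] -> levels [8 8 9 8]
Step 5: flows [0=1,2->0,1=3] -> levels [9 8 8 8]
Step 6: flows [0->1,0->2,1=3] -> levels [7 9 9 8]
Step 7: flows [1->0,2->0,1->3] -> levels [9 7 8 9]
Step 8: flows [0->1,0->2,3->1] -> levels [7 9 9 8]
  -> period-2 cycle: step 8 state = step 6 state; never stabilizes
  -> state at step 30: (30-6) mod 2 = 0, same as step 6 -> [7 9 9 8]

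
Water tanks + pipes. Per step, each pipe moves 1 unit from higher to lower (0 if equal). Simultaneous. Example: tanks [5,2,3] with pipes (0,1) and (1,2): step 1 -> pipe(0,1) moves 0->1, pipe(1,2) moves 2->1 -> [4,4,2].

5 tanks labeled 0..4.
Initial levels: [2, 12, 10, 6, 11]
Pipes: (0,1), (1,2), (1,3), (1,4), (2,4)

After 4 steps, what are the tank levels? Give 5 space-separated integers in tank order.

Step 1: flows [1->0,1->2,1->3,1->4,4->2] -> levels [3 8 12 7 11]
Step 2: flows [1->0,2->1,1->3,4->1,2->4] -> levels [4 8 10 8 11]
Step 3: flows [1->0,2->1,1=3,4->1,4->2] -> levels [5 9 10 8 9]
Step 4: flows [1->0,2->1,1->3,1=4,2->4] -> levels [6 8 8 9 10]

Answer: 6 8 8 9 10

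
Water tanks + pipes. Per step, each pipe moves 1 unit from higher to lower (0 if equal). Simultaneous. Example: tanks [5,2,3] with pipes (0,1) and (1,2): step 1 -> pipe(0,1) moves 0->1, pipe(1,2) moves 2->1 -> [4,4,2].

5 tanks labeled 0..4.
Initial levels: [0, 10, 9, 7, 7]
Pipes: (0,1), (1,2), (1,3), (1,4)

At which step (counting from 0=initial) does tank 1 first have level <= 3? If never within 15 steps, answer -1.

Answer: -1

Derivation:
Step 1: flows [1->0,1->2,1->3,1->4] -> levels [1 6 10 8 8]
Step 2: flows [1->0,2->1,3->1,4->1] -> levels [2 8 9 7 7]
Step 3: flows [1->0,2->1,1->3,1->4] -> levels [3 6 8 8 8]
Step 4: flows [1->0,2->1,3->1,4->1] -> levels [4 8 7 7 7]
Step 5: flows [1->0,1->2,1->3,1->4] -> levels [5 4 8 8 8]
Step 6: flows [0->1,2->1,3->1,4->1] -> levels [4 8 7 7 7]
  -> period-2 cycle (repeats step 4); tank 1 never drops to <=3
Tank 1 never reaches <=3 within 15 steps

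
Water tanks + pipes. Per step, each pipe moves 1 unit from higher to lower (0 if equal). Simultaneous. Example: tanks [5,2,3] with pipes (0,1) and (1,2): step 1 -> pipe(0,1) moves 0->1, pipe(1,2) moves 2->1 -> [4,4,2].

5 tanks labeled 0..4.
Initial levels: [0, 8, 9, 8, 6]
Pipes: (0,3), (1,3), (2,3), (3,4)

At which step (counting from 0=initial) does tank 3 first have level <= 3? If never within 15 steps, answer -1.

Step 1: flows [3->0,1=3,2->3,3->4] -> levels [1 8 8 7 7]
Step 2: flows [3->0,1->3,2->3,3=4] -> levels [2 7 7 8 7]
Step 3: flows [3->0,3->1,3->2,3->4] -> levels [3 8 8 4 8]
Step 4: flows [3->0,1->3,2->3,4->3] -> levels [4 7 7 6 7]
Step 5: flows [3->0,1->3,2->3,4->3] -> levels [5 6 6 8 6]
Step 6: flows [3->0,3->1,3->2,3->4] -> levels [6 7 7 4 7]
Step 7: flows [0->3,1->3,2->3,4->3] -> levels [5 6 6 8 6]
  -> period-2 cycle (repeats step 5); tank 3 never drops to <=3
Tank 3 never reaches <=3 within 15 steps

Answer: -1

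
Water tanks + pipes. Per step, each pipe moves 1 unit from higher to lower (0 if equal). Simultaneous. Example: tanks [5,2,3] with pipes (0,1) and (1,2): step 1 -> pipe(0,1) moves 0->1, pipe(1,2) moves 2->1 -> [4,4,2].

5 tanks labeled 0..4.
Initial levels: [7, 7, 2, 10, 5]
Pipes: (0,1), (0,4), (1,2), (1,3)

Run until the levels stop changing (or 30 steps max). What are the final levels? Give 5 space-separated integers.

Step 1: flows [0=1,0->4,1->2,3->1] -> levels [6 7 3 9 6]
Step 2: flows [1->0,0=4,1->2,3->1] -> levels [7 6 4 8 6]
Step 3: flows [0->1,0->4,1->2,3->1] -> levels [5 7 5 7 7]
Step 4: flows [1->0,4->0,1->2,1=3] -> levels [7 5 6 7 6]
Step 5: flows [0->1,0->4,2->1,3->1] -> levels [5 8 5 6 7]
Step 6: flows [1->0,4->0,1->2,1->3] -> levels [7 5 6 7 6]
  -> period-2 cycle: step 6 state = step 4 state; never stabilizes
  -> state at step 30: (30-4) mod 2 = 0, same as step 4 -> [7 5 6 7 6]

Answer: 7 5 6 7 6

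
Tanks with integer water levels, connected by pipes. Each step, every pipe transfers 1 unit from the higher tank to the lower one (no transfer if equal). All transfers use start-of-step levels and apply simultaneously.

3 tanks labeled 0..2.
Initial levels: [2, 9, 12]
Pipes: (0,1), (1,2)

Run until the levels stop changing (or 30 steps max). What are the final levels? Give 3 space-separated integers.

Step 1: flows [1->0,2->1] -> levels [3 9 11]
Step 2: flows [1->0,2->1] -> levels [4 9 10]
Step 3: flows [1->0,2->1] -> levels [5 9 9]
Step 4: flows [1->0,1=2] -> levels [6 8 9]
Step 5: flows [1->0,2->1] -> levels [7 8 8]
Step 6: flows [1->0,1=2] -> levels [8 7 8]
Step 7: flows [0->1,2->1] -> levels [7 9 7]
Step 8: flows [1->0,1->2] -> levels [8 7 8]
  -> period-2 cycle: step 8 state = step 6 state; never stabilizes
  -> state at step 30: (30-6) mod 2 = 0, same as step 6 -> [8 7 8]

Answer: 8 7 8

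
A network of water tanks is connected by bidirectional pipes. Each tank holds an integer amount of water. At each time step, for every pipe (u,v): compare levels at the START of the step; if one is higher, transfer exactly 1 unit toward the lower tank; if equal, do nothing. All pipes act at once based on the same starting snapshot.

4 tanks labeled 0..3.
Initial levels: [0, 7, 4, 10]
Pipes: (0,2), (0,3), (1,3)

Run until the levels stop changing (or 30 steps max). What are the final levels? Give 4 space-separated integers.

Step 1: flows [2->0,3->0,3->1] -> levels [2 8 3 8]
Step 2: flows [2->0,3->0,1=3] -> levels [4 8 2 7]
Step 3: flows [0->2,3->0,1->3] -> levels [4 7 3 7]
Step 4: flows [0->2,3->0,1=3] -> levels [4 7 4 6]
Step 5: flows [0=2,3->0,1->3] -> levels [5 6 4 6]
Step 6: flows [0->2,3->0,1=3] -> levels [5 6 5 5]
Step 7: flows [0=2,0=3,1->3] -> levels [5 5 5 6]
Step 8: flows [0=2,3->0,3->1] -> levels [6 6 5 4]
Step 9: flows [0->2,0->3,1->3] -> levels [4 5 6 6]
Step 10: flows [2->0,3->0,3->1] -> levels [6 6 5 4]
  -> period-2 cycle: step 10 state = step 8 state; never stabilizes
  -> state at step 30: (30-8) mod 2 = 0, same as step 8 -> [6 6 5 4]

Answer: 6 6 5 4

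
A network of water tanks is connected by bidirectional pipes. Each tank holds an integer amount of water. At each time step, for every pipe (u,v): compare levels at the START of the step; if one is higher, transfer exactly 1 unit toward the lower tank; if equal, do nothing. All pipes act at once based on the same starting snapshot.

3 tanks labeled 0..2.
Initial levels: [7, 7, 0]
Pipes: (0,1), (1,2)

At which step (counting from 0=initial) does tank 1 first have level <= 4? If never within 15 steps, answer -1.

Answer: 5

Derivation:
Step 1: flows [0=1,1->2] -> levels [7 6 1]
Step 2: flows [0->1,1->2] -> levels [6 6 2]
Step 3: flows [0=1,1->2] -> levels [6 5 3]
Step 4: flows [0->1,1->2] -> levels [5 5 4]
Step 5: flows [0=1,1->2] -> levels [5 4 5]
Tank 1 first reaches <=4 at step 5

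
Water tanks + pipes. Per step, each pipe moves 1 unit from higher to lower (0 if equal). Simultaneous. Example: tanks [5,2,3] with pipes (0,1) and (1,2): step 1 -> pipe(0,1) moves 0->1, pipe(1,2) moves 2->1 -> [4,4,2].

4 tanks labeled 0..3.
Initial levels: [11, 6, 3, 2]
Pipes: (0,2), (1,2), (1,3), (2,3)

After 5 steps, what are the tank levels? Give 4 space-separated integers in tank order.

Answer: 7 5 5 5

Derivation:
Step 1: flows [0->2,1->2,1->3,2->3] -> levels [10 4 4 4]
Step 2: flows [0->2,1=2,1=3,2=3] -> levels [9 4 5 4]
Step 3: flows [0->2,2->1,1=3,2->3] -> levels [8 5 4 5]
Step 4: flows [0->2,1->2,1=3,3->2] -> levels [7 4 7 4]
Step 5: flows [0=2,2->1,1=3,2->3] -> levels [7 5 5 5]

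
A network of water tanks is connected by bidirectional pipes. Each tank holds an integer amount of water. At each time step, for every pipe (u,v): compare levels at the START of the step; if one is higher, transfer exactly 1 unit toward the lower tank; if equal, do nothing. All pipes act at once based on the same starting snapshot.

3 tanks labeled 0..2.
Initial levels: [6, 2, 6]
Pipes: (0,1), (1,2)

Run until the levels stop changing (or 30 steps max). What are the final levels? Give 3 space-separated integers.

Step 1: flows [0->1,2->1] -> levels [5 4 5]
Step 2: flows [0->1,2->1] -> levels [4 6 4]
Step 3: flows [1->0,1->2] -> levels [5 4 5]
  -> period-2 cycle: step 3 state = step 1 state; never stabilizes
  -> state at step 30: (30-1) mod 2 = 1, same as step 2 -> [4 6 4]

Answer: 4 6 4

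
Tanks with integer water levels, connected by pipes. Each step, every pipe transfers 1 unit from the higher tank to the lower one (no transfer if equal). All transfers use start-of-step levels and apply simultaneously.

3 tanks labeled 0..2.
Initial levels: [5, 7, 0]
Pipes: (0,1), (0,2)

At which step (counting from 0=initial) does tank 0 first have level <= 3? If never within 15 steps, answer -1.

Answer: -1

Derivation:
Step 1: flows [1->0,0->2] -> levels [5 6 1]
Step 2: flows [1->0,0->2] -> levels [5 5 2]
Step 3: flows [0=1,0->2] -> levels [4 5 3]
Step 4: flows [1->0,0->2] -> levels [4 4 4]
Step 5: flows [0=1,0=2] -> levels [4 4 4]
  -> stable; tank 0 stays at 4 > 3
Tank 0 never reaches <=3 within 15 steps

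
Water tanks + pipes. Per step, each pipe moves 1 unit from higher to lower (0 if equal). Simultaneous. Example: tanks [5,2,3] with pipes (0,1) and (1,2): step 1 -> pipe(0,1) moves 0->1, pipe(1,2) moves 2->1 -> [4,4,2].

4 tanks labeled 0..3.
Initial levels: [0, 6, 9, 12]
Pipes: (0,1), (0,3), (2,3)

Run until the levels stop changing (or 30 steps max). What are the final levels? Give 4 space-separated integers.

Answer: 6 7 6 8

Derivation:
Step 1: flows [1->0,3->0,3->2] -> levels [2 5 10 10]
Step 2: flows [1->0,3->0,2=3] -> levels [4 4 10 9]
Step 3: flows [0=1,3->0,2->3] -> levels [5 4 9 9]
Step 4: flows [0->1,3->0,2=3] -> levels [5 5 9 8]
Step 5: flows [0=1,3->0,2->3] -> levels [6 5 8 8]
Step 6: flows [0->1,3->0,2=3] -> levels [6 6 8 7]
Step 7: flows [0=1,3->0,2->3] -> levels [7 6 7 7]
Step 8: flows [0->1,0=3,2=3] -> levels [6 7 7 7]
Step 9: flows [1->0,3->0,2=3] -> levels [8 6 7 6]
Step 10: flows [0->1,0->3,2->3] -> levels [6 7 6 8]
Step 11: flows [1->0,3->0,3->2] -> levels [8 6 7 6]
  -> period-2 cycle: step 11 state = step 9 state; never stabilizes
  -> state at step 30: (30-9) mod 2 = 1, same as step 10 -> [6 7 6 8]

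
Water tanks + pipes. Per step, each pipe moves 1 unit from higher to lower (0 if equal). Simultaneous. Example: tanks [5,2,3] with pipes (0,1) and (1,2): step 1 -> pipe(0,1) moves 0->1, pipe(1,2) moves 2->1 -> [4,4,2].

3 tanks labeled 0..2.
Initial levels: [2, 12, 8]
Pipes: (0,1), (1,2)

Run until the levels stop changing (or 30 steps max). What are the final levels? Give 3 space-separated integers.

Answer: 7 8 7

Derivation:
Step 1: flows [1->0,1->2] -> levels [3 10 9]
Step 2: flows [1->0,1->2] -> levels [4 8 10]
Step 3: flows [1->0,2->1] -> levels [5 8 9]
Step 4: flows [1->0,2->1] -> levels [6 8 8]
Step 5: flows [1->0,1=2] -> levels [7 7 8]
Step 6: flows [0=1,2->1] -> levels [7 8 7]
Step 7: flows [1->0,1->2] -> levels [8 6 8]
Step 8: flows [0->1,2->1] -> levels [7 8 7]
  -> period-2 cycle: step 8 state = step 6 state; never stabilizes
  -> state at step 30: (30-6) mod 2 = 0, same as step 6 -> [7 8 7]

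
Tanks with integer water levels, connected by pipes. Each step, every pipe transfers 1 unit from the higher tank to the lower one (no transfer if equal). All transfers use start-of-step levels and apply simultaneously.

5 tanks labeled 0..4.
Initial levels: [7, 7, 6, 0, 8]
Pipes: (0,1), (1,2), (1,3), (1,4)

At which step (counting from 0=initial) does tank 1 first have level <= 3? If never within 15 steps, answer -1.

Answer: -1

Derivation:
Step 1: flows [0=1,1->2,1->3,4->1] -> levels [7 6 7 1 7]
Step 2: flows [0->1,2->1,1->3,4->1] -> levels [6 8 6 2 6]
Step 3: flows [1->0,1->2,1->3,1->4] -> levels [7 4 7 3 7]
Step 4: flows [0->1,2->1,1->3,4->1] -> levels [6 6 6 4 6]
Step 5: flows [0=1,1=2,1->3,1=4] -> levels [6 5 6 5 6]
Step 6: flows [0->1,2->1,1=3,4->1] -> levels [5 8 5 5 5]
Step 7: flows [1->0,1->2,1->3,1->4] -> levels [6 4 6 6 6]
Step 8: flows [0->1,2->1,3->1,4->1] -> levels [5 8 5 5 5]
  -> period-2 cycle (repeats step 6); tank 1 never drops to <=3
Tank 1 never reaches <=3 within 15 steps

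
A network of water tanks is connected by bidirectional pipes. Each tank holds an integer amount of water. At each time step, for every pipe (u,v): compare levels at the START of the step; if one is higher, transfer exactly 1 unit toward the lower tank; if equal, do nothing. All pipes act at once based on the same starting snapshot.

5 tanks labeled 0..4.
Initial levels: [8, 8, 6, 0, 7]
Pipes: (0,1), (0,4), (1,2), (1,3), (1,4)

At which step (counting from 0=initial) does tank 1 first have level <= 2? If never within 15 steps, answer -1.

Answer: -1

Derivation:
Step 1: flows [0=1,0->4,1->2,1->3,1->4] -> levels [7 5 7 1 9]
Step 2: flows [0->1,4->0,2->1,1->3,4->1] -> levels [7 7 6 2 7]
Step 3: flows [0=1,0=4,1->2,1->3,1=4] -> levels [7 5 7 3 7]
Step 4: flows [0->1,0=4,2->1,1->3,4->1] -> levels [6 7 6 4 6]
Step 5: flows [1->0,0=4,1->2,1->3,1->4] -> levels [7 3 7 5 7]
Step 6: flows [0->1,0=4,2->1,3->1,4->1] -> levels [6 7 6 4 6]
  -> period-2 cycle (repeats step 4); tank 1 never drops to <=2
Tank 1 never reaches <=2 within 15 steps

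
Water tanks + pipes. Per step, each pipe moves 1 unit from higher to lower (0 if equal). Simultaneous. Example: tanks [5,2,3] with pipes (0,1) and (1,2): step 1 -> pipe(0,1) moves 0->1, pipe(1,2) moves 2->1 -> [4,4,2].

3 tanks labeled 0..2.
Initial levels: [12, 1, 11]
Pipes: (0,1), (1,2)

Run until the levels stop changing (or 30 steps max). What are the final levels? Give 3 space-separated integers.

Step 1: flows [0->1,2->1] -> levels [11 3 10]
Step 2: flows [0->1,2->1] -> levels [10 5 9]
Step 3: flows [0->1,2->1] -> levels [9 7 8]
Step 4: flows [0->1,2->1] -> levels [8 9 7]
Step 5: flows [1->0,1->2] -> levels [9 7 8]
  -> period-2 cycle: step 5 state = step 3 state; never stabilizes
  -> state at step 30: (30-3) mod 2 = 1, same as step 4 -> [8 9 7]

Answer: 8 9 7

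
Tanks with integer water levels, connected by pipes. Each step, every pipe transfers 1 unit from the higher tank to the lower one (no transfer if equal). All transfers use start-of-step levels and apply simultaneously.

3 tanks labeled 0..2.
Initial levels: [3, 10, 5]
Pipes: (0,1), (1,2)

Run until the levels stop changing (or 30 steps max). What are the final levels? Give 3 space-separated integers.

Step 1: flows [1->0,1->2] -> levels [4 8 6]
Step 2: flows [1->0,1->2] -> levels [5 6 7]
Step 3: flows [1->0,2->1] -> levels [6 6 6]
Step 4: flows [0=1,1=2] -> levels [6 6 6]
  -> stable (no change)

Answer: 6 6 6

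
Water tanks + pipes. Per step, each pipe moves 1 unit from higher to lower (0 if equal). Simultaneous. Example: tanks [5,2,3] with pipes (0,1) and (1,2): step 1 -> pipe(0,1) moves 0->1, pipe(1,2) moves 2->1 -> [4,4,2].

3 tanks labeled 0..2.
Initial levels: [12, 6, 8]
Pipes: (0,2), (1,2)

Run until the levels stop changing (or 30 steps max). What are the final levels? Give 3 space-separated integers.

Step 1: flows [0->2,2->1] -> levels [11 7 8]
Step 2: flows [0->2,2->1] -> levels [10 8 8]
Step 3: flows [0->2,1=2] -> levels [9 8 9]
Step 4: flows [0=2,2->1] -> levels [9 9 8]
Step 5: flows [0->2,1->2] -> levels [8 8 10]
Step 6: flows [2->0,2->1] -> levels [9 9 8]
  -> period-2 cycle: step 6 state = step 4 state; never stabilizes
  -> state at step 30: (30-4) mod 2 = 0, same as step 4 -> [9 9 8]

Answer: 9 9 8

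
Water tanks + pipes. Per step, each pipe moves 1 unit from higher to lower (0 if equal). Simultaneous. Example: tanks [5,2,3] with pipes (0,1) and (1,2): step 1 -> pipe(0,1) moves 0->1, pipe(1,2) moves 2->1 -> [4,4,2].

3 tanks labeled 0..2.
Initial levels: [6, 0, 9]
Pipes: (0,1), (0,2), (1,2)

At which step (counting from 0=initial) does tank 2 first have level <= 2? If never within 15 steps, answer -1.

Answer: -1

Derivation:
Step 1: flows [0->1,2->0,2->1] -> levels [6 2 7]
Step 2: flows [0->1,2->0,2->1] -> levels [6 4 5]
Step 3: flows [0->1,0->2,2->1] -> levels [4 6 5]
Step 4: flows [1->0,2->0,1->2] -> levels [6 4 5]
  -> period-2 cycle (repeats step 2); tank 2 never drops to <=2
Tank 2 never reaches <=2 within 15 steps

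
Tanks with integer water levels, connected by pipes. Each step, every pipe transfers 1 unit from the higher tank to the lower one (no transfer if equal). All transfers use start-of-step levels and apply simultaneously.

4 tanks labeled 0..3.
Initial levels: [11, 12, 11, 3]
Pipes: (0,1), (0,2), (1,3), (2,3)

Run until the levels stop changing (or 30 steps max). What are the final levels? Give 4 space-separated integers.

Step 1: flows [1->0,0=2,1->3,2->3] -> levels [12 10 10 5]
Step 2: flows [0->1,0->2,1->3,2->3] -> levels [10 10 10 7]
Step 3: flows [0=1,0=2,1->3,2->3] -> levels [10 9 9 9]
Step 4: flows [0->1,0->2,1=3,2=3] -> levels [8 10 10 9]
Step 5: flows [1->0,2->0,1->3,2->3] -> levels [10 8 8 11]
Step 6: flows [0->1,0->2,3->1,3->2] -> levels [8 10 10 9]
  -> period-2 cycle: step 6 state = step 4 state; never stabilizes
  -> state at step 30: (30-4) mod 2 = 0, same as step 4 -> [8 10 10 9]

Answer: 8 10 10 9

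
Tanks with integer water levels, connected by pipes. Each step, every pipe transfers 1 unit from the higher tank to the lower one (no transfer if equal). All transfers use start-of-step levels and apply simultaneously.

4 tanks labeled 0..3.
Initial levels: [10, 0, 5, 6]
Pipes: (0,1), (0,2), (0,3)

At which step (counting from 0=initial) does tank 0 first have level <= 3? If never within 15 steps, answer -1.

Answer: 6

Derivation:
Step 1: flows [0->1,0->2,0->3] -> levels [7 1 6 7]
Step 2: flows [0->1,0->2,0=3] -> levels [5 2 7 7]
Step 3: flows [0->1,2->0,3->0] -> levels [6 3 6 6]
Step 4: flows [0->1,0=2,0=3] -> levels [5 4 6 6]
Step 5: flows [0->1,2->0,3->0] -> levels [6 5 5 5]
Step 6: flows [0->1,0->2,0->3] -> levels [3 6 6 6]
Tank 0 first reaches <=3 at step 6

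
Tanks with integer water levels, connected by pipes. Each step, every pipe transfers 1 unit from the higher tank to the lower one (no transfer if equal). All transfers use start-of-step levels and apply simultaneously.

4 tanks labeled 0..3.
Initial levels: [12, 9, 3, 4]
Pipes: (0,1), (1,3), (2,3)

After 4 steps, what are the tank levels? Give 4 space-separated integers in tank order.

Answer: 9 8 5 6

Derivation:
Step 1: flows [0->1,1->3,3->2] -> levels [11 9 4 4]
Step 2: flows [0->1,1->3,2=3] -> levels [10 9 4 5]
Step 3: flows [0->1,1->3,3->2] -> levels [9 9 5 5]
Step 4: flows [0=1,1->3,2=3] -> levels [9 8 5 6]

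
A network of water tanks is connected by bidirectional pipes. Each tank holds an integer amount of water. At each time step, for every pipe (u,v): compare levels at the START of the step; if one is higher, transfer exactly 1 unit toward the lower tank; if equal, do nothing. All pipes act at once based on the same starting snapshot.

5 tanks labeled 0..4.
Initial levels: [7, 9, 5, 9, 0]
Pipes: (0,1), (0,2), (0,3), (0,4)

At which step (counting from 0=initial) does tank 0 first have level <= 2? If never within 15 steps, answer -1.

Step 1: flows [1->0,0->2,3->0,0->4] -> levels [7 8 6 8 1]
Step 2: flows [1->0,0->2,3->0,0->4] -> levels [7 7 7 7 2]
Step 3: flows [0=1,0=2,0=3,0->4] -> levels [6 7 7 7 3]
Step 4: flows [1->0,2->0,3->0,0->4] -> levels [8 6 6 6 4]
Step 5: flows [0->1,0->2,0->3,0->4] -> levels [4 7 7 7 5]
Step 6: flows [1->0,2->0,3->0,4->0] -> levels [8 6 6 6 4]
  -> period-2 cycle (repeats step 4); tank 0 never drops to <=2
Tank 0 never reaches <=2 within 15 steps

Answer: -1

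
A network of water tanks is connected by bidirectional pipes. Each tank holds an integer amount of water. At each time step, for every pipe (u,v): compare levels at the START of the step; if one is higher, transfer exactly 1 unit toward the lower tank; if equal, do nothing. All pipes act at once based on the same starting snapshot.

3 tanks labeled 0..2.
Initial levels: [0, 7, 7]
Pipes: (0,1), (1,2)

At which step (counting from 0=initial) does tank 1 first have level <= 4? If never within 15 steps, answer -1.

Answer: 5

Derivation:
Step 1: flows [1->0,1=2] -> levels [1 6 7]
Step 2: flows [1->0,2->1] -> levels [2 6 6]
Step 3: flows [1->0,1=2] -> levels [3 5 6]
Step 4: flows [1->0,2->1] -> levels [4 5 5]
Step 5: flows [1->0,1=2] -> levels [5 4 5]
Tank 1 first reaches <=4 at step 5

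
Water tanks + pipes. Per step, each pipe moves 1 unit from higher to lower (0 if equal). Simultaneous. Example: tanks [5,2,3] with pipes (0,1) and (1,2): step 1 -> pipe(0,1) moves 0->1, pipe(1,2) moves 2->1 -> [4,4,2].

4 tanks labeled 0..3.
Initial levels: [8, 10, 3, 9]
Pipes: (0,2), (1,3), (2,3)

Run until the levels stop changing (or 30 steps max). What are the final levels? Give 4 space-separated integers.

Step 1: flows [0->2,1->3,3->2] -> levels [7 9 5 9]
Step 2: flows [0->2,1=3,3->2] -> levels [6 9 7 8]
Step 3: flows [2->0,1->3,3->2] -> levels [7 8 7 8]
Step 4: flows [0=2,1=3,3->2] -> levels [7 8 8 7]
Step 5: flows [2->0,1->3,2->3] -> levels [8 7 6 9]
Step 6: flows [0->2,3->1,3->2] -> levels [7 8 8 7]
  -> period-2 cycle: step 6 state = step 4 state; never stabilizes
  -> state at step 30: (30-4) mod 2 = 0, same as step 4 -> [7 8 8 7]

Answer: 7 8 8 7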